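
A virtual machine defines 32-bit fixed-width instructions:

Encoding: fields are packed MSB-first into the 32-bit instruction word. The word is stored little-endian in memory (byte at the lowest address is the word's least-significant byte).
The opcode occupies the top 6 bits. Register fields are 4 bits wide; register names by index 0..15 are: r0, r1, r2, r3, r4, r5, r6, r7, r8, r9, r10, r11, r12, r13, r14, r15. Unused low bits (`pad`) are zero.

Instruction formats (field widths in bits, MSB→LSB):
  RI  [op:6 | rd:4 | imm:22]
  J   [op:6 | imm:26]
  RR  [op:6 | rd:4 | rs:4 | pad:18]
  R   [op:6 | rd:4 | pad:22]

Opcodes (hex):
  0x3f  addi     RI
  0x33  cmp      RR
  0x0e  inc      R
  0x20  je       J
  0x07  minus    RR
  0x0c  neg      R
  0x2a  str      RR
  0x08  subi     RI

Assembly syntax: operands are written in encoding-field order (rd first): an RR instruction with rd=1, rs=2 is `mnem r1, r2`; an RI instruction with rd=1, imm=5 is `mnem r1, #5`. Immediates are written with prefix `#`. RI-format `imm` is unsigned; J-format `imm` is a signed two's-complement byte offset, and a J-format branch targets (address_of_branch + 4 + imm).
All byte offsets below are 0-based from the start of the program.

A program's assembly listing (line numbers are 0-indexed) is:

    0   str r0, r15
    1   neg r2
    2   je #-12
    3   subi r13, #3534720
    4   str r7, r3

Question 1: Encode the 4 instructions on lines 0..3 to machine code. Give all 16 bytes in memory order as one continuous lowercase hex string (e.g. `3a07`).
00003ca800008030f4ffff8380ef7523

L0: str op=0x2a:6|rd=0:4|rs=15:4|pad=0:18 ⇒ 0xa83c0000 ⇒ little 00 00 3c a8
L1: neg op=0xc:6|rd=2:4|pad=0:22 ⇒ 0x30800000 ⇒ little 00 00 80 30
L2: je op=0x20:6|imm=-12:26 ⇒ 0x83fffff4 ⇒ little f4 ff ff 83
L3: subi op=0x8:6|rd=13:4|imm=3534720:22 ⇒ 0x2375ef80 ⇒ little 80 ef 75 23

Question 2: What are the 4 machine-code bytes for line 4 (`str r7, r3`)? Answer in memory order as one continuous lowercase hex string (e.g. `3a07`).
L4: str op=0x2a:6|rd=7:4|rs=3:4|pad=0:18 ⇒ 0xa9cc0000 ⇒ little 00 00 cc a9

0000cca9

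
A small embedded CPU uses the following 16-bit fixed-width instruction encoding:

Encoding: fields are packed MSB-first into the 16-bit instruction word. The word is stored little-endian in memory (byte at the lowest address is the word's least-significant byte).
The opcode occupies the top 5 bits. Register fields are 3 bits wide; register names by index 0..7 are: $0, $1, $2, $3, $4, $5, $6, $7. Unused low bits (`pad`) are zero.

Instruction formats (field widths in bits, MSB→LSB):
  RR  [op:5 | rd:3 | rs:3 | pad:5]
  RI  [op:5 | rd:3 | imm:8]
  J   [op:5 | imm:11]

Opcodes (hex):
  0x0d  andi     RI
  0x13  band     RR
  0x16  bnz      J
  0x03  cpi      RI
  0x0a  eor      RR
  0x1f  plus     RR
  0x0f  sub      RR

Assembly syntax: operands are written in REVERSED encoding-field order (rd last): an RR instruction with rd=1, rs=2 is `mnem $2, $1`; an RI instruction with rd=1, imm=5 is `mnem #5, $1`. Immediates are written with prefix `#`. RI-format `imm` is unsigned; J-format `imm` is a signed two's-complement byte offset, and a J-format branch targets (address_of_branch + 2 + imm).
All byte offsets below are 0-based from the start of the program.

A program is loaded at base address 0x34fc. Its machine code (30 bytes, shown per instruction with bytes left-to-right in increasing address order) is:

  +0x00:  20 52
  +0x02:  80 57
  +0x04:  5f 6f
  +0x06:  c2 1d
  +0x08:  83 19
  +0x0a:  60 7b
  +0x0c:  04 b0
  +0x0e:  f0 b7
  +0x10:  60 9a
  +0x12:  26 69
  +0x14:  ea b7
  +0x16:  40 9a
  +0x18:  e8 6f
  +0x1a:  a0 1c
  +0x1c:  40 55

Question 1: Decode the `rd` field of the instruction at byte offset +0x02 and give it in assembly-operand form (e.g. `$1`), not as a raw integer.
@+02  little-endian(80 57) = 0x5780
  opcode bits[15:11]=0xa: eor/RR
  rd@[10:8]=0x7 ⇒ $7
  rs@[7:5]=0x4 ⇒ $4

$7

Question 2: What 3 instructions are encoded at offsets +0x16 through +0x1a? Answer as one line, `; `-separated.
band $2, $2; andi #232, $7; cpi #160, $4

@+16  little-endian(40 9a) = 0x9a40
  op=0x9a40>>11=0x13 ⇒ band (RR)
  rd: (w>>8)&0x7=0x2 → $2
  rs: (w>>5)&0x7=0x2 → $2
@+18  little-endian(e8 6f) = 0x6fe8
  op=0x6fe8>>11=0xd ⇒ andi (RI)
  rd: (w>>8)&0x7=0x7 → $7
  imm: (w>>0)&0xff=0xe8 → #232
@+1a  little-endian(a0 1c) = 0x1ca0
  op=0x1ca0>>11=0x3 ⇒ cpi (RI)
  rd: (w>>8)&0x7=0x4 → $4
  imm: (w>>0)&0xff=0xa0 → #160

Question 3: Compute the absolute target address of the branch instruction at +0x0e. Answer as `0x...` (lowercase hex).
0x34fc

[0e] f0 b7 → 0xb7f0
  op=0xb7f0>>11=0x16 ⇒ bnz (J)
  [10:0] imm=2032 (s11→-16) = #-16
  target = base 0x34fc + off 0x0e + 2 + imm -16 = 0x34fc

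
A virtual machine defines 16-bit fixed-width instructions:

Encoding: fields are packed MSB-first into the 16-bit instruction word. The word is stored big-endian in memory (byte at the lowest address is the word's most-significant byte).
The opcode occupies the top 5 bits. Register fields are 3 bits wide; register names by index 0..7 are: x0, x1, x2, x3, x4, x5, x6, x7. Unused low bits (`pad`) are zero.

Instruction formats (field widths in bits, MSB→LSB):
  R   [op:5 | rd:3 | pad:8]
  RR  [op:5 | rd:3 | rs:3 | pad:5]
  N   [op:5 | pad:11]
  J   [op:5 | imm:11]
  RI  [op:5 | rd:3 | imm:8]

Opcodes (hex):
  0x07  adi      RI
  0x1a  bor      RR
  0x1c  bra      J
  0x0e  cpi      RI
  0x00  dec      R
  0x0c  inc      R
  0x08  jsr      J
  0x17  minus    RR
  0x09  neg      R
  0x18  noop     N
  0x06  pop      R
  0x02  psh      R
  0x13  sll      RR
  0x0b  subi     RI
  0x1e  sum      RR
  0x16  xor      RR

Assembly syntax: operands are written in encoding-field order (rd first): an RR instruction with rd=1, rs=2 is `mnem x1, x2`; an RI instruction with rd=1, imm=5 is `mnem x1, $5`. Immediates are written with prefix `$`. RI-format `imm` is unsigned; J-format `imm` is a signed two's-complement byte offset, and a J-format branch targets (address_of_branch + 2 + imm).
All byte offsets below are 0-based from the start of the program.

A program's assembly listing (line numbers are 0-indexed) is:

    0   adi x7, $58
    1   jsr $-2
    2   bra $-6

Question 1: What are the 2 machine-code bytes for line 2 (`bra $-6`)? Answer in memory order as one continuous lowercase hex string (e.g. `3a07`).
e7fa

line 2 (bra): pack op=0x1c:5|imm=-6:11 = 0xe7fa; big→ e7 fa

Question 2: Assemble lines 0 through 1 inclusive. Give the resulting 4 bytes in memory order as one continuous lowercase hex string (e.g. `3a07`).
L0: adi op=0x7:5|rd=7:3|imm=58:8 ⇒ 0x3f3a ⇒ big 3f 3a
L1: jsr op=0x8:5|imm=-2:11 ⇒ 0x47fe ⇒ big 47 fe

3f3a47fe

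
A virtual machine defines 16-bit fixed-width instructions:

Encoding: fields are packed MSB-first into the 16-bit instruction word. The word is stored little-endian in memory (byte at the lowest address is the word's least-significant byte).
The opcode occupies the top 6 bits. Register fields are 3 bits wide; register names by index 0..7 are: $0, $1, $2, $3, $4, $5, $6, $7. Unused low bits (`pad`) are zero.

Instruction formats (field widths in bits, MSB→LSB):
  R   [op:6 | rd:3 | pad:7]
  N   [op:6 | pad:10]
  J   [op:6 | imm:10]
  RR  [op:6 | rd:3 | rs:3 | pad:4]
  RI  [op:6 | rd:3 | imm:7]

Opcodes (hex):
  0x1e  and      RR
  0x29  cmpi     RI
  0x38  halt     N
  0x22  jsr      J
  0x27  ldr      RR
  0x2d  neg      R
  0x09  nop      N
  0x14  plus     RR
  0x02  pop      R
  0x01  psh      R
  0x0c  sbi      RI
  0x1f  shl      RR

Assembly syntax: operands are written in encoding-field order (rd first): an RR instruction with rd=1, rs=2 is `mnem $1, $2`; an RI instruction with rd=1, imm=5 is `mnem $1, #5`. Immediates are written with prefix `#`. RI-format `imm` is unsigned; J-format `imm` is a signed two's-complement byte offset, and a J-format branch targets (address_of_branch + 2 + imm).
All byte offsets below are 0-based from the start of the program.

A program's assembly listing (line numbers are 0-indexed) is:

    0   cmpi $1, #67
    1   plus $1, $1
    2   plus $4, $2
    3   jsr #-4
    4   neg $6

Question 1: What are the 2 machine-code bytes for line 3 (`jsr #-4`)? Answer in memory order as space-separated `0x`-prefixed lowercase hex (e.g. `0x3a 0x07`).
L3: jsr op=0x22:6|imm=-4:10 ⇒ 0x8bfc ⇒ little fc 8b

0xfc 0x8b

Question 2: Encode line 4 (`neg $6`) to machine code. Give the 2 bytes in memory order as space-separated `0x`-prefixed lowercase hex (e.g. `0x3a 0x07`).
0x00 0xb7

4. neg fields op=0x2d:6|rd=6:3|pad=0:7 → word b700h → 00 b7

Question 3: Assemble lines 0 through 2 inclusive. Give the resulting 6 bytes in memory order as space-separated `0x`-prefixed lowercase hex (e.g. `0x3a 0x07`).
0xc3 0xa4 0x90 0x50 0x20 0x52

line 0 (cmpi): pack op=0x29:6|rd=1:3|imm=67:7 = 0xa4c3; little→ c3 a4
line 1 (plus): pack op=0x14:6|rd=1:3|rs=1:3|pad=0:4 = 0x5090; little→ 90 50
line 2 (plus): pack op=0x14:6|rd=4:3|rs=2:3|pad=0:4 = 0x5220; little→ 20 52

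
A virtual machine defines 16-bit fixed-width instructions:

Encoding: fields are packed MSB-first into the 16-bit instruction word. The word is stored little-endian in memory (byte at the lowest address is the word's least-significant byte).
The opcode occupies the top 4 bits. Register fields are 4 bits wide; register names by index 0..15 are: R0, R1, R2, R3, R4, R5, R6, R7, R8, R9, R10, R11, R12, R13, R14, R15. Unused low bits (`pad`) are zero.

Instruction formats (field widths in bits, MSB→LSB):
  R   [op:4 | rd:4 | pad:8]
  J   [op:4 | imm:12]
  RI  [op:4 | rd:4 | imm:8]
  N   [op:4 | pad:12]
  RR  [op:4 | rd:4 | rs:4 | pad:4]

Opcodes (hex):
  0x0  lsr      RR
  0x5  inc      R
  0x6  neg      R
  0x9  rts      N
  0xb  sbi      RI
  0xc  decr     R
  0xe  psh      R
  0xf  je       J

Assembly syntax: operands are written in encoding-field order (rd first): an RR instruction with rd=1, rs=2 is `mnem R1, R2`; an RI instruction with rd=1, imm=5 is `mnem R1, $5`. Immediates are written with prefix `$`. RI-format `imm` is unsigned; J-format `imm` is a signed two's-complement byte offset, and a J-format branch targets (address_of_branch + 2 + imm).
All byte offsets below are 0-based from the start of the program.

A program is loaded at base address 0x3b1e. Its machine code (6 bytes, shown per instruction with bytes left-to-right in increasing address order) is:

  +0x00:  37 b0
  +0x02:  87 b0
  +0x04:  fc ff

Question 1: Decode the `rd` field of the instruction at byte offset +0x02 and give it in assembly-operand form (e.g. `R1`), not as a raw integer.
@+02  little-endian(87 b0) = 0xb087
  op=0xb087>>12=0xb ⇒ sbi (RI)
  rd@[11:8]=0x0 ⇒ R0
  imm@[7:0]=0x87 ⇒ $135

R0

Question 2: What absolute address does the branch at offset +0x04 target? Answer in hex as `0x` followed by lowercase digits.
off 0x04: read fc ff as little → 0xfffc
  opcode bits[15:12]=0xf: je/J
  imm: (w>>0)&0xfff=0xffc (s12→-4) → $-4
  target = base 0x3b1e + off 0x04 + 2 + imm -4 = 0x3b20

0x3b20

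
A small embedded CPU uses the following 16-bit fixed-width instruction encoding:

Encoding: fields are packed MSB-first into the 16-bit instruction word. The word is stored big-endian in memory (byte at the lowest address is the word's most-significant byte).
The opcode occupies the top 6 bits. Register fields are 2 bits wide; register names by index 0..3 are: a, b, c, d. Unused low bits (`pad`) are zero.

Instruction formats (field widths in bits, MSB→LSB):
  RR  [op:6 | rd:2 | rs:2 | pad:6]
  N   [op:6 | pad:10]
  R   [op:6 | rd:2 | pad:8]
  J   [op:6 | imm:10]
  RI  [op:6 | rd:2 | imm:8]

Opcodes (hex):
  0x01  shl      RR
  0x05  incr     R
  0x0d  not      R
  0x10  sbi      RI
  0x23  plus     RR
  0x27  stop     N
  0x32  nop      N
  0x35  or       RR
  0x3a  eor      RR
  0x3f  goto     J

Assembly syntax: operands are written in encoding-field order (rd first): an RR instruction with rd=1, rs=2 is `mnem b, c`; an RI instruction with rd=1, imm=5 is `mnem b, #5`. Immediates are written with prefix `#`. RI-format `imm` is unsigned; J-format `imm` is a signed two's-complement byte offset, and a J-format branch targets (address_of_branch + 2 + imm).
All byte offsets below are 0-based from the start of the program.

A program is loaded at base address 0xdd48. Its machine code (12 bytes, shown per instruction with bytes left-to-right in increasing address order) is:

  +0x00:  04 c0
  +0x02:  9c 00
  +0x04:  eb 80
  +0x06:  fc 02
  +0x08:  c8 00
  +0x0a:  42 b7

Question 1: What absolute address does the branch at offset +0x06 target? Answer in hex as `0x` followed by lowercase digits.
0xdd52

off 0x06: read fc 02 as big → 0xfc02
  top 6b → 0x3f → goto [J]
  imm@[9:0]=0x2 ⇒ #2
  target = base 0xdd48 + off 0x06 + 2 + imm 2 = 0xdd52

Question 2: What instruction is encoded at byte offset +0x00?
shl a, d

off 0x00: read 04 c0 as big → 0x04c0
  op=0x04c0>>10=0x1 ⇒ shl (RR)
  rd: (w>>8)&0x3=0x0 → a
  rs: (w>>6)&0x3=0x3 → d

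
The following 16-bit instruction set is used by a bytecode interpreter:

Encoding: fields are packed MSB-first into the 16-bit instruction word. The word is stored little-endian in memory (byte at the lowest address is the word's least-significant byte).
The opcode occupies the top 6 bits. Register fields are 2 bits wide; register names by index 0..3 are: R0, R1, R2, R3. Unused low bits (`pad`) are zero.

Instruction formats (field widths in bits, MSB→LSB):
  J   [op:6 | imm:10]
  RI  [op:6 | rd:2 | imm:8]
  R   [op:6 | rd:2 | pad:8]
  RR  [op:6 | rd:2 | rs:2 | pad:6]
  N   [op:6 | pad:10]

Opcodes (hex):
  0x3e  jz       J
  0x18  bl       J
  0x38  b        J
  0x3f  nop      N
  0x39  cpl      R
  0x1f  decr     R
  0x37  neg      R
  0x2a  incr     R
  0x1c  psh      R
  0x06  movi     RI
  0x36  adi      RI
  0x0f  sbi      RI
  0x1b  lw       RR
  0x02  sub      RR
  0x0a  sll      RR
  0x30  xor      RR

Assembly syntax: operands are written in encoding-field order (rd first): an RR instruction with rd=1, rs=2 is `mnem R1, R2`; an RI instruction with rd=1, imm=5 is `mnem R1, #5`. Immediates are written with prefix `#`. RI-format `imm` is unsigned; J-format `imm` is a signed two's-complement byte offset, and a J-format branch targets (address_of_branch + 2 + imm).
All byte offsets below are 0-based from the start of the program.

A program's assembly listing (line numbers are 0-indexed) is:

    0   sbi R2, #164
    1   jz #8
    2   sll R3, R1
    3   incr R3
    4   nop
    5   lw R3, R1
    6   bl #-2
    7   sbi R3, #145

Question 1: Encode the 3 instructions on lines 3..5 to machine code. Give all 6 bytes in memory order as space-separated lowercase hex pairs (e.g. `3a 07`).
00 ab 00 fc 40 6f

3. incr fields op=0x2a:6|rd=3:2|pad=0:8 → word ab00h → 00 ab
4. nop fields op=0x3f:6|pad=0:10 → word fc00h → 00 fc
5. lw fields op=0x1b:6|rd=3:2|rs=1:2|pad=0:6 → word 6f40h → 40 6f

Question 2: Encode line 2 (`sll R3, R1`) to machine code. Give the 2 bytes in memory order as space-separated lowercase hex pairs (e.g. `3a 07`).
40 2b

2. sll fields op=0xa:6|rd=3:2|rs=1:2|pad=0:6 → word 2b40h → 40 2b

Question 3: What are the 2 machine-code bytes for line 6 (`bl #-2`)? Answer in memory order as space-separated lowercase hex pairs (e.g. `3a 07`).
L6: bl op=0x18:6|imm=-2:10 ⇒ 0x63fe ⇒ little fe 63

fe 63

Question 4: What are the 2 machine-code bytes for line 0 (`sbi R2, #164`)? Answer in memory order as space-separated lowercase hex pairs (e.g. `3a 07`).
0. sbi fields op=0xf:6|rd=2:2|imm=164:8 → word 3ea4h → a4 3e

a4 3e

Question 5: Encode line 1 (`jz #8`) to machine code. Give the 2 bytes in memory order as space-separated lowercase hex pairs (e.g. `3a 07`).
1. jz fields op=0x3e:6|imm=8:10 → word f808h → 08 f8

08 f8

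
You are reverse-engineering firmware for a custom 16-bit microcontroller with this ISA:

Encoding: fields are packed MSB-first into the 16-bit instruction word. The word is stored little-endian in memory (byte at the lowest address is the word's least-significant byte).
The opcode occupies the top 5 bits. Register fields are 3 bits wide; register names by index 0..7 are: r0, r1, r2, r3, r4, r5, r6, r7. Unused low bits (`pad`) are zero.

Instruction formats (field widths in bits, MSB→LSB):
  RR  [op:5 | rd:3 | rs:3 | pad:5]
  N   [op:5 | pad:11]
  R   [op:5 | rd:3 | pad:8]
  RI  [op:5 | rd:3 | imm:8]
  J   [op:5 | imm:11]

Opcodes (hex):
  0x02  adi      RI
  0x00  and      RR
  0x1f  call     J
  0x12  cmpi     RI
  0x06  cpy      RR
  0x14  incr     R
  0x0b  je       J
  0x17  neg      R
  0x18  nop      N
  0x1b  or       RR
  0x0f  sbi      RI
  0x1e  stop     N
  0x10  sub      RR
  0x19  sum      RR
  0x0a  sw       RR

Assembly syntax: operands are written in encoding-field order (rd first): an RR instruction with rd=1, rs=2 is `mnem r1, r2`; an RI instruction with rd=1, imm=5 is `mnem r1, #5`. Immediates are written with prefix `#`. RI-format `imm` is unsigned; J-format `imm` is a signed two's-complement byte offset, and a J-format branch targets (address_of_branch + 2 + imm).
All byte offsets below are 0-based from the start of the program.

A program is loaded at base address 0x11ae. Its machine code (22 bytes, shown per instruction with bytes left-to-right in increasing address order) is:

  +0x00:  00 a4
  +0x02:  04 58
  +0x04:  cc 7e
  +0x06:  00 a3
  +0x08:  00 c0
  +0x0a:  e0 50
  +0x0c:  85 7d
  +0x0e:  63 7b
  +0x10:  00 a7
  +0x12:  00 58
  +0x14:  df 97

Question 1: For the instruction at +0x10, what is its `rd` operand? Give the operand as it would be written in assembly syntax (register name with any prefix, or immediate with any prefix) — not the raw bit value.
+0x10: 00 a7 ⇒ word 0xa700 (little)
  top 5b → 0x14 → incr [R]
  [10:8] rd=7 = r7

r7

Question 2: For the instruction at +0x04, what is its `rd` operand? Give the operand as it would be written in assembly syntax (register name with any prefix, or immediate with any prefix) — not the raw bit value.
[04] cc 7e → 0x7ecc
  op=0x7ecc>>11=0xf ⇒ sbi (RI)
  rd: (w>>8)&0x7=0x6 → r6
  imm: (w>>0)&0xff=0xcc → #204

r6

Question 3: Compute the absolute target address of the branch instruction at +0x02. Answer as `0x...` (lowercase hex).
+0x02: 04 58 ⇒ word 0x5804 (little)
  opcode bits[15:11]=0xb: je/J
  imm: (w>>0)&0x7ff=0x4 → #4
  target = base 0x11ae + off 0x02 + 2 + imm 4 = 0x11b6

0x11b6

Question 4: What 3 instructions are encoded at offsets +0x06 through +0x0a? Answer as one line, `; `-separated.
@+06  little-endian(00 a3) = 0xa300
  top 5b → 0x14 → incr [R]
  rd@[10:8]=0x3 ⇒ r3
@+08  little-endian(00 c0) = 0xc000
  top 5b → 0x18 → nop [N]
@+0a  little-endian(e0 50) = 0x50e0
  top 5b → 0xa → sw [RR]
  rd@[10:8]=0x0 ⇒ r0
  rs@[7:5]=0x7 ⇒ r7

incr r3; nop; sw r0, r7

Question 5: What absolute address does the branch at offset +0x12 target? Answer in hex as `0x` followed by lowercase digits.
0x11c2

[12] 00 58 → 0x5800
  top 5b → 0xb → je [J]
  imm@[10:0]=0x0 ⇒ #0
  target = base 0x11ae + off 0x12 + 2 + imm 0 = 0x11c2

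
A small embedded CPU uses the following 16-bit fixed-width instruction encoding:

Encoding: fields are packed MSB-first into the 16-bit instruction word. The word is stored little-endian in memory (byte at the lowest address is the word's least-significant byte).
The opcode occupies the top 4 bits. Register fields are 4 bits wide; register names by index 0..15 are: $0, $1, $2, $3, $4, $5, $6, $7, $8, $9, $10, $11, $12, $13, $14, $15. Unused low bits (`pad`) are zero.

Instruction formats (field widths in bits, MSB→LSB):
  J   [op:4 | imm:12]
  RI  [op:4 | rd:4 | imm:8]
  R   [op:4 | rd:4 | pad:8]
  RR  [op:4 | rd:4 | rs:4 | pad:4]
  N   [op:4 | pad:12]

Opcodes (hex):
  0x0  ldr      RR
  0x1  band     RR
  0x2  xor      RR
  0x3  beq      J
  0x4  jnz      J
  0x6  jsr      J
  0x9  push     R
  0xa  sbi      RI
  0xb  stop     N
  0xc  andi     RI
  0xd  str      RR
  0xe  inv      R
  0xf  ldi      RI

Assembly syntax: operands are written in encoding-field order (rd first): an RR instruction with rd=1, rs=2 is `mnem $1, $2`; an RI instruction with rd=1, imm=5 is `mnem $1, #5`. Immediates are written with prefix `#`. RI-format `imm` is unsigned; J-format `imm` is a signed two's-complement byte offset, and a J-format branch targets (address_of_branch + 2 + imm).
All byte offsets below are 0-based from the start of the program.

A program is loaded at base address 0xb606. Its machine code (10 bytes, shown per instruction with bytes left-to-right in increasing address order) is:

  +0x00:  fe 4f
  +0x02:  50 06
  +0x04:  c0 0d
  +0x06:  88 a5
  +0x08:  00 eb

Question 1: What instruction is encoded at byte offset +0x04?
@+04  little-endian(c0 0d) = 0x0dc0
  opcode bits[15:12]=0x0: ldr/RR
  rd@[11:8]=0xd ⇒ $13
  rs@[7:4]=0xc ⇒ $12

ldr $13, $12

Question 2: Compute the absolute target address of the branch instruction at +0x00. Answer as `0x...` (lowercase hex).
0xb606

off 0x00: read fe 4f as little → 0x4ffe
  top 4b → 0x4 → jnz [J]
  [11:0] imm=4094 (s12→-2) = #-2
  target = base 0xb606 + off 0x00 + 2 + imm -2 = 0xb606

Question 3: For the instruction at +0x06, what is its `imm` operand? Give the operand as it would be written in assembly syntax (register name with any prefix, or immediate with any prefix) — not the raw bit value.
#136

[06] 88 a5 → 0xa588
  opcode bits[15:12]=0xa: sbi/RI
  rd@[11:8]=0x5 ⇒ $5
  imm@[7:0]=0x88 ⇒ #136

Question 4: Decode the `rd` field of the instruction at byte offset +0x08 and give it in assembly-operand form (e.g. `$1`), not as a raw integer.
[08] 00 eb → 0xeb00
  top 4b → 0xe → inv [R]
  rd@[11:8]=0xb ⇒ $11

$11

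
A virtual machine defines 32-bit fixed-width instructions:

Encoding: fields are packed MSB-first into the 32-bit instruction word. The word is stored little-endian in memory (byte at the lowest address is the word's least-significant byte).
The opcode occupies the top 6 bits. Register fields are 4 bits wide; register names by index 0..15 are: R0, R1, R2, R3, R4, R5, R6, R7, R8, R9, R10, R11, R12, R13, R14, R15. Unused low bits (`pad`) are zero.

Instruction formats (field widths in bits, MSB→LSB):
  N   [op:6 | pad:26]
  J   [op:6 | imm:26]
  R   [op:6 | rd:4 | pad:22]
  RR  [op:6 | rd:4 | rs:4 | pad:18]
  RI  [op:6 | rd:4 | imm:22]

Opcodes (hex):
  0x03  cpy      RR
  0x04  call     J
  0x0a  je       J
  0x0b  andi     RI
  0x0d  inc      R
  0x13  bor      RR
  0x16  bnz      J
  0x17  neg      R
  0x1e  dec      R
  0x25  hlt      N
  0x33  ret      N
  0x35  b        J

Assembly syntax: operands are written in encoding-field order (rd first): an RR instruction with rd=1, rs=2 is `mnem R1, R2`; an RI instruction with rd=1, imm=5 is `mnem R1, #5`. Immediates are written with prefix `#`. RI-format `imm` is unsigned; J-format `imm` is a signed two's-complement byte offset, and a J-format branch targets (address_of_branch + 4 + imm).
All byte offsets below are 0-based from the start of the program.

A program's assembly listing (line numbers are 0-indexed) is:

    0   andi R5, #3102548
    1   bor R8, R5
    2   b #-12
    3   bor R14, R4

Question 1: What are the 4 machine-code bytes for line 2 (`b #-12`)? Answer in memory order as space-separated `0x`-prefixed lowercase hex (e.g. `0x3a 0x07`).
0xf4 0xff 0xff 0xd7

2. b fields op=0x35:6|imm=-12:26 → word d7fffff4h → f4 ff ff d7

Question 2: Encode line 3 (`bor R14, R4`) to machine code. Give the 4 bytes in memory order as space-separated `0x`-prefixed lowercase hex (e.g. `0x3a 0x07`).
line 3 (bor): pack op=0x13:6|rd=14:4|rs=4:4|pad=0:18 = 0x4f900000; little→ 00 00 90 4f

0x00 0x00 0x90 0x4f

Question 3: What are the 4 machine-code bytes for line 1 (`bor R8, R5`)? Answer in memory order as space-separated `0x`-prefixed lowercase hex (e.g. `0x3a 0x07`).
0x00 0x00 0x14 0x4e

line 1 (bor): pack op=0x13:6|rd=8:4|rs=5:4|pad=0:18 = 0x4e140000; little→ 00 00 14 4e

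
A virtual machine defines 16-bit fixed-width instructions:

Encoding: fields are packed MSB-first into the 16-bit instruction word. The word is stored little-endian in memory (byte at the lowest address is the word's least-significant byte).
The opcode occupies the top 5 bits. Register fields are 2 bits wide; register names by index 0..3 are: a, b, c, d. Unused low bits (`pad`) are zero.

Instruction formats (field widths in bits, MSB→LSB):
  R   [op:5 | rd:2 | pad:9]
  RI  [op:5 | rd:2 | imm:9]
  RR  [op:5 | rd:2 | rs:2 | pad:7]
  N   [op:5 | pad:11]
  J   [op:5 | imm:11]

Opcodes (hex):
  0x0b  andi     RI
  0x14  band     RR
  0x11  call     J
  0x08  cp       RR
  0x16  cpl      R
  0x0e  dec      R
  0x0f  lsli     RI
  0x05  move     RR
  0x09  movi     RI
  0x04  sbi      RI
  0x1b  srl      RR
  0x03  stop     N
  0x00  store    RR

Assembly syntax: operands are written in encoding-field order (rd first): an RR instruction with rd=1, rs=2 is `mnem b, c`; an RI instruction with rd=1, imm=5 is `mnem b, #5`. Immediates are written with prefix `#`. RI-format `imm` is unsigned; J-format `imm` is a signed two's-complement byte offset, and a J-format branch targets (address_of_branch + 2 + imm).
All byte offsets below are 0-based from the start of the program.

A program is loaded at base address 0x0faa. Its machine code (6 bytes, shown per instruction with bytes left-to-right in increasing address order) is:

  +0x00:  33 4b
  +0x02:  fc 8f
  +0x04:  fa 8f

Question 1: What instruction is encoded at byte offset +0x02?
off 0x02: read fc 8f as little → 0x8ffc
  top 5b → 0x11 → call [J]
  [10:0] imm=2044 (s11→-4) = #-4

call #-4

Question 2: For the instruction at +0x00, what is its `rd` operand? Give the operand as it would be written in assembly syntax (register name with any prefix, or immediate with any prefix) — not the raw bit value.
b

@+00  little-endian(33 4b) = 0x4b33
  opcode bits[15:11]=0x9: movi/RI
  rd: (w>>9)&0x3=0x1 → b
  imm: (w>>0)&0x1ff=0x133 → #307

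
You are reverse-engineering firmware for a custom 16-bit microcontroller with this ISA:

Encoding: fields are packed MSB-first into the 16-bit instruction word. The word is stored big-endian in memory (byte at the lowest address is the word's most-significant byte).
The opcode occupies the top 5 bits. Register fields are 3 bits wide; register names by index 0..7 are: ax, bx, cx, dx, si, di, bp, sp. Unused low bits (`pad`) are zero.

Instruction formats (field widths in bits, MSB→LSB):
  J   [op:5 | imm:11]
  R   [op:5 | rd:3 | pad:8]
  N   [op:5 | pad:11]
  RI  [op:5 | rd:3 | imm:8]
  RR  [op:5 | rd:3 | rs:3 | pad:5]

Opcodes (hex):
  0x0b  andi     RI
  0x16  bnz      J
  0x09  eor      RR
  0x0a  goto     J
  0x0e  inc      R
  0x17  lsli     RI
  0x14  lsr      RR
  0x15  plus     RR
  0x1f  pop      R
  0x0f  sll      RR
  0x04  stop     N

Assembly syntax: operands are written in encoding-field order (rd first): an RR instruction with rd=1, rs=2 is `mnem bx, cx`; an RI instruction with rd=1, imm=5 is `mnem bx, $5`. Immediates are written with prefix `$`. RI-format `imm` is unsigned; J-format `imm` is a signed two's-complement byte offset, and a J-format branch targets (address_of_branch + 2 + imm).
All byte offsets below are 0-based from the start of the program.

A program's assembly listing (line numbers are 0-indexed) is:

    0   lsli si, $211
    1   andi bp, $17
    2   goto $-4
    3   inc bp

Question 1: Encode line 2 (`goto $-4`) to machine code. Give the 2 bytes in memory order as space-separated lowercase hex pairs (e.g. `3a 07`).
L2: goto op=0xa:5|imm=-4:11 ⇒ 0x57fc ⇒ big 57 fc

57 fc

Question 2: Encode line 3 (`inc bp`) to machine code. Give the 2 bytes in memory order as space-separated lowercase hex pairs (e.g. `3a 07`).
3. inc fields op=0xe:5|rd=6:3|pad=0:8 → word 7600h → 76 00

76 00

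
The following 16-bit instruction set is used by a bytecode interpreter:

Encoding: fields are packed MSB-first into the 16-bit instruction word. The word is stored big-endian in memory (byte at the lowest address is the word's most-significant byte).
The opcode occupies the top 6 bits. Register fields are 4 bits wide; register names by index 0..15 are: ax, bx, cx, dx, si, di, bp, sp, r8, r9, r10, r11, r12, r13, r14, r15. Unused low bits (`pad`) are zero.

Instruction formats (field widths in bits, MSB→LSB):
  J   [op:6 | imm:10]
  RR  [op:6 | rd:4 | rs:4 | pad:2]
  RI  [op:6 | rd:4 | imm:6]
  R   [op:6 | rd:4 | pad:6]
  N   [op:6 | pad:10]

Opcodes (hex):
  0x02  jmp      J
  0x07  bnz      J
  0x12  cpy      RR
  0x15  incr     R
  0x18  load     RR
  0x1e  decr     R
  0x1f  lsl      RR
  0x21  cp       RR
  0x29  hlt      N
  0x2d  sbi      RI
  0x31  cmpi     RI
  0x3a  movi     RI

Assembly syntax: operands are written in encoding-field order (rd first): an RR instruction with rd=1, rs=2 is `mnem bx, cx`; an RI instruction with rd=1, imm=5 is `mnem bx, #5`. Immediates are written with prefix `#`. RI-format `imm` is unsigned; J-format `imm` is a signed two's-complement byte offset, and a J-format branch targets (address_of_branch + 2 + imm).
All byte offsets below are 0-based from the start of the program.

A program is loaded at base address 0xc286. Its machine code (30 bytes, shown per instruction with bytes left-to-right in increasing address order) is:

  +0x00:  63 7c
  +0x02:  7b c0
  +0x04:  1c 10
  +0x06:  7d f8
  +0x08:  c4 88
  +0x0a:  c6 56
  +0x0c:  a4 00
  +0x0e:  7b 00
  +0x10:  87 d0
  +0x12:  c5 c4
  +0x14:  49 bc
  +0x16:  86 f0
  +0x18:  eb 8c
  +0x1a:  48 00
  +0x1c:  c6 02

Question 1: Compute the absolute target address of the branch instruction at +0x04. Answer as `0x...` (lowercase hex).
0xc29c

off 0x04: read 1c 10 as big → 0x1c10
  opcode bits[15:10]=0x7: bnz/J
  [9:0] imm=16 = #16
  target = base 0xc286 + off 0x04 + 2 + imm 16 = 0xc29c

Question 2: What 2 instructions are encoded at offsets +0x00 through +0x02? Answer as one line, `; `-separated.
load r13, r15; decr r15

@+00  big-endian(63 7c) = 0x637c
  top 6b → 0x18 → load [RR]
  [9:6] rd=13 = r13
  [5:2] rs=15 = r15
@+02  big-endian(7b c0) = 0x7bc0
  top 6b → 0x1e → decr [R]
  [9:6] rd=15 = r15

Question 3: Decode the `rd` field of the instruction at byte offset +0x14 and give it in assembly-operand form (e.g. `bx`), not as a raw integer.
@+14  big-endian(49 bc) = 0x49bc
  top 6b → 0x12 → cpy [RR]
  rd: (w>>6)&0xf=0x6 → bp
  rs: (w>>2)&0xf=0xf → r15

bp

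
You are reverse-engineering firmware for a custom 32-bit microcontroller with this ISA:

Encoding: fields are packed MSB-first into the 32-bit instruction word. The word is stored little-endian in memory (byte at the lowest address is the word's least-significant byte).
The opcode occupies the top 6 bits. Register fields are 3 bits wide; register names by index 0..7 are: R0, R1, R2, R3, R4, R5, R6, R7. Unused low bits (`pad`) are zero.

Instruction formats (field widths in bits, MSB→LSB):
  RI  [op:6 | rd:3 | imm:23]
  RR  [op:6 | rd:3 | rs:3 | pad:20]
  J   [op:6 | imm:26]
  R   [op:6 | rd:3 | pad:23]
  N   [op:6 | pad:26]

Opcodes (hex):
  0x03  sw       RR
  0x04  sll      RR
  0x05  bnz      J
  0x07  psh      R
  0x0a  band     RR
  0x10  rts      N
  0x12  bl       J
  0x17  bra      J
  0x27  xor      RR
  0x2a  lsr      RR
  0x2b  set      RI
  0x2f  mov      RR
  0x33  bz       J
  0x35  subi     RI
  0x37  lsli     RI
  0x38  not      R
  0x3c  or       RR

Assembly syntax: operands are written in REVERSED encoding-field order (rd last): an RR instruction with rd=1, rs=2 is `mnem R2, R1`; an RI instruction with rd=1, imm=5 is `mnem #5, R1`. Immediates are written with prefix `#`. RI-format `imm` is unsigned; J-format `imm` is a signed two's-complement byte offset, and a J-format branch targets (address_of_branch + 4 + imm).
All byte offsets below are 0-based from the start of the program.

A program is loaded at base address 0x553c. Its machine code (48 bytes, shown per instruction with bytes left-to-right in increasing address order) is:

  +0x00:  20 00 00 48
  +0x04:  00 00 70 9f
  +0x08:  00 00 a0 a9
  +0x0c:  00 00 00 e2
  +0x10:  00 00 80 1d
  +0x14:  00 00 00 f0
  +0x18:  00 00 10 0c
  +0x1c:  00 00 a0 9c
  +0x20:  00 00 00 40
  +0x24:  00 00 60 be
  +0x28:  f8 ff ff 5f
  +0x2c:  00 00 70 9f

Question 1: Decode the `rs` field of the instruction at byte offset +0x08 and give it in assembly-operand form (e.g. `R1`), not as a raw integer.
@+08  little-endian(00 00 a0 a9) = 0xa9a00000
  opcode bits[31:26]=0x2a: lsr/RR
  [25:23] rd=3 = R3
  [22:20] rs=2 = R2

R2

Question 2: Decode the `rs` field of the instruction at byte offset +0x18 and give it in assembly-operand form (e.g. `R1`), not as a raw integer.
R1

off 0x18: read 00 00 10 0c as little → 0x0c100000
  opcode bits[31:26]=0x3: sw/RR
  rd: (w>>23)&0x7=0x0 → R0
  rs: (w>>20)&0x7=0x1 → R1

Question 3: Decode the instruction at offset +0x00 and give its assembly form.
bl #32

off 0x00: read 20 00 00 48 as little → 0x48000020
  op=0x48000020>>26=0x12 ⇒ bl (J)
  imm@[25:0]=0x20 ⇒ #32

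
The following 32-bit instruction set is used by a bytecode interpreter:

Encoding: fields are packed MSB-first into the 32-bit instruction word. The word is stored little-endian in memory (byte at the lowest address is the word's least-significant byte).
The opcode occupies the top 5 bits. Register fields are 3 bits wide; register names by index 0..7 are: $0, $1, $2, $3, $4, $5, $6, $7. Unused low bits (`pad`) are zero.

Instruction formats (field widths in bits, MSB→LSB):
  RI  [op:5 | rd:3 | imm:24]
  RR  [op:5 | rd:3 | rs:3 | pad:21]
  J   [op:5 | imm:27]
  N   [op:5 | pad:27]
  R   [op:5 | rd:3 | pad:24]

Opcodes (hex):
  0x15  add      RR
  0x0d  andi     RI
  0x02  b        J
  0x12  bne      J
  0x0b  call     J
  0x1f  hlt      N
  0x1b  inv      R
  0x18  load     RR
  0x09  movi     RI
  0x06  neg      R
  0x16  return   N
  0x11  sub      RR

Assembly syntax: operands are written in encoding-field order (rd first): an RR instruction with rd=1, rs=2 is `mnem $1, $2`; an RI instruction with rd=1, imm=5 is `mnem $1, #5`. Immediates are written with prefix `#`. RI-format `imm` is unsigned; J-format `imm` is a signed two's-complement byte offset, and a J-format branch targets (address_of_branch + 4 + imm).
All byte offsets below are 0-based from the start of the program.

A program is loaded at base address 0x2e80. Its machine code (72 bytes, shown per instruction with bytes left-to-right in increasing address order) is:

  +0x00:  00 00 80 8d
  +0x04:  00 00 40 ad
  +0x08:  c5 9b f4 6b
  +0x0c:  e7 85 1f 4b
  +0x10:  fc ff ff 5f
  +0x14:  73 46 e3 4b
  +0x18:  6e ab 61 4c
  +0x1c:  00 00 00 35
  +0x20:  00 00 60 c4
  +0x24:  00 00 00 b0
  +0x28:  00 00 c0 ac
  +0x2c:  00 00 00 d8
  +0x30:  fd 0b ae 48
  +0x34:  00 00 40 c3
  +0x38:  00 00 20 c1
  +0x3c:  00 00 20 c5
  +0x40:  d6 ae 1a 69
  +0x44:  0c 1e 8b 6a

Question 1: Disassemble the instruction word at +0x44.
andi $2, #9117196

@+44  little-endian(0c 1e 8b 6a) = 0x6a8b1e0c
  top 5b → 0xd → andi [RI]
  rd@[26:24]=0x2 ⇒ $2
  imm@[23:0]=0x8b1e0c ⇒ #9117196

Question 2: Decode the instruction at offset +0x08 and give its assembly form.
off 0x08: read c5 9b f4 6b as little → 0x6bf49bc5
  op=0x6bf49bc5>>27=0xd ⇒ andi (RI)
  rd@[26:24]=0x3 ⇒ $3
  imm@[23:0]=0xf49bc5 ⇒ #16030661

andi $3, #16030661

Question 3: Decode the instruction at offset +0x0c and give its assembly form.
movi $3, #2065895

+0x0c: e7 85 1f 4b ⇒ word 0x4b1f85e7 (little)
  opcode bits[31:27]=0x9: movi/RI
  rd: (w>>24)&0x7=0x3 → $3
  imm: (w>>0)&0xffffff=0x1f85e7 → #2065895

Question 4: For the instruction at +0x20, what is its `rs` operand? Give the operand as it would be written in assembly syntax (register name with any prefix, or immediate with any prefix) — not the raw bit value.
[20] 00 00 60 c4 → 0xc4600000
  top 5b → 0x18 → load [RR]
  [26:24] rd=4 = $4
  [23:21] rs=3 = $3

$3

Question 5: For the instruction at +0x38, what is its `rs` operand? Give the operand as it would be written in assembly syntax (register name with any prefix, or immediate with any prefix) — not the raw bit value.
+0x38: 00 00 20 c1 ⇒ word 0xc1200000 (little)
  op=0xc1200000>>27=0x18 ⇒ load (RR)
  rd: (w>>24)&0x7=0x1 → $1
  rs: (w>>21)&0x7=0x1 → $1

$1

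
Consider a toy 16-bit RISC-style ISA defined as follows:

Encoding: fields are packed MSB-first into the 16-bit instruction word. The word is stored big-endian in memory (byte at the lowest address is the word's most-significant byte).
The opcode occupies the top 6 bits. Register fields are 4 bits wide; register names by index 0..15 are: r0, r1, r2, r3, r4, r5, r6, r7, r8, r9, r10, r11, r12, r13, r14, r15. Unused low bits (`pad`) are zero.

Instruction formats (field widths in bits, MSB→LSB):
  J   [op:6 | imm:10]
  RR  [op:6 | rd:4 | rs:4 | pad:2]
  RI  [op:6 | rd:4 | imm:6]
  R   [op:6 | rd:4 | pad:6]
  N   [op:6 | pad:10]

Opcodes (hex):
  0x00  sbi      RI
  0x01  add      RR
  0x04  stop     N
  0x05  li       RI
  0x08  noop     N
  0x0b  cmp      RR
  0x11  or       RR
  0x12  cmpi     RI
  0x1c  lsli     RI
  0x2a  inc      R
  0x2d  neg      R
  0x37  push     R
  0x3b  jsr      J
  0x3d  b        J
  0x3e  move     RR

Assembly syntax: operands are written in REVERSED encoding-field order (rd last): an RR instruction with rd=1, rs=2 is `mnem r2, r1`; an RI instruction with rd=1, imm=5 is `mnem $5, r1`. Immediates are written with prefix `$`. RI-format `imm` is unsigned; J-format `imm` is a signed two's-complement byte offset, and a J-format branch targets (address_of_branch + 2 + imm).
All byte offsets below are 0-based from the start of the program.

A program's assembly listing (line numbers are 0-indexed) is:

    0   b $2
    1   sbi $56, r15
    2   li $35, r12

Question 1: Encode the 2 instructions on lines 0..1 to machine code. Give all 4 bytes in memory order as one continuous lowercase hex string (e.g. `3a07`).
L0: b op=0x3d:6|imm=2:10 ⇒ 0xf402 ⇒ big f4 02
L1: sbi op=0x0:6|rd=15:4|imm=56:6 ⇒ 0x03f8 ⇒ big 03 f8

f40203f8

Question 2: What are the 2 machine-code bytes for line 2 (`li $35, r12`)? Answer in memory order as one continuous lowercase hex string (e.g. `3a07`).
1723

L2: li op=0x5:6|rd=12:4|imm=35:6 ⇒ 0x1723 ⇒ big 17 23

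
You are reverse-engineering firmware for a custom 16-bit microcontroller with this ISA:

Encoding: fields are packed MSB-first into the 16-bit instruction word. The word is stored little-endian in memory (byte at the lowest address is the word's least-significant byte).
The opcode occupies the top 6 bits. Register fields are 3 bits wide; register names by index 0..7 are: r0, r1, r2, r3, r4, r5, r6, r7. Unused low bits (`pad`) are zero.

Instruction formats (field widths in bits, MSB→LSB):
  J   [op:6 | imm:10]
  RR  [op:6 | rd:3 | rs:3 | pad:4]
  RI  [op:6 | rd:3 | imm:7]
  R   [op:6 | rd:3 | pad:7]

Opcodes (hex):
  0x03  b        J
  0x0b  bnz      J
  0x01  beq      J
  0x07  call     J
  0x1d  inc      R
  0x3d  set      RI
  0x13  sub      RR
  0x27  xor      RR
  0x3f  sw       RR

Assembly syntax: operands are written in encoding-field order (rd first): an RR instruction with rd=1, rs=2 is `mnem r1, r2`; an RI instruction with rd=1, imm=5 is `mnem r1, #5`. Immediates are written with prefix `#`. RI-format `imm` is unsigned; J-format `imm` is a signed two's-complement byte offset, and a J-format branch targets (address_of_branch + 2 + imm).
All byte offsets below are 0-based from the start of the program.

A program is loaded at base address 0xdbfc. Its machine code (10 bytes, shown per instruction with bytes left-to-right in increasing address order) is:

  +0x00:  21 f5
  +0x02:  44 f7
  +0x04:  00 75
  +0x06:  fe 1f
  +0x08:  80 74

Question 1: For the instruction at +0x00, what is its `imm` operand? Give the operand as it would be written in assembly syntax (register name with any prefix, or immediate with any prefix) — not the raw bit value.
@+00  little-endian(21 f5) = 0xf521
  opcode bits[15:10]=0x3d: set/RI
  rd@[9:7]=0x2 ⇒ r2
  imm@[6:0]=0x21 ⇒ #33

#33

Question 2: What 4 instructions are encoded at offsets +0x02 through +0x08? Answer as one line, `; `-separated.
@+02  little-endian(44 f7) = 0xf744
  opcode bits[15:10]=0x3d: set/RI
  rd@[9:7]=0x6 ⇒ r6
  imm@[6:0]=0x44 ⇒ #68
@+04  little-endian(00 75) = 0x7500
  opcode bits[15:10]=0x1d: inc/R
  rd@[9:7]=0x2 ⇒ r2
@+06  little-endian(fe 1f) = 0x1ffe
  opcode bits[15:10]=0x7: call/J
  imm@[9:0]=0x3fe (s10→-2) ⇒ #-2
@+08  little-endian(80 74) = 0x7480
  opcode bits[15:10]=0x1d: inc/R
  rd@[9:7]=0x1 ⇒ r1

set r6, #68; inc r2; call #-2; inc r1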